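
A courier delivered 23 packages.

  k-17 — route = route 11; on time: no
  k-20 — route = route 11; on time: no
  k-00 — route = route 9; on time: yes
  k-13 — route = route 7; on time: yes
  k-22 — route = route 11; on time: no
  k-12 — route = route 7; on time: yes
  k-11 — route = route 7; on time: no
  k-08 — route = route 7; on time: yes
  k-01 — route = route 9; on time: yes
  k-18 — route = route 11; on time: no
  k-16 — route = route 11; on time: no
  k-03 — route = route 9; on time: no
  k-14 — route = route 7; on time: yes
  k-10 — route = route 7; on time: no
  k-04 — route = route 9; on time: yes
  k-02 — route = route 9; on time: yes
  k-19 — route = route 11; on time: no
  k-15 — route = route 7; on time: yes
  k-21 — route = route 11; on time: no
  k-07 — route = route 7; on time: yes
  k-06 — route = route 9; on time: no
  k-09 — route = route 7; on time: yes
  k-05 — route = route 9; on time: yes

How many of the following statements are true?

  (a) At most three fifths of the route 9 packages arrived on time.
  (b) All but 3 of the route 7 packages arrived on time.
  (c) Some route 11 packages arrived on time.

0

(a) route 9: |A| = 7, |A ∩ B| = 5; needs |A ∩ B| / |A| ≤ 3/5 — false.
(b) route 7: |A| = 9, |A ∩ B| = 7; needs |A ∖ B| = 3 — false.
(c) route 11: |A| = 7, |A ∩ B| = 0; needs A ∩ B ≠ ∅ (|A ∩ B| ≥ 1) — false.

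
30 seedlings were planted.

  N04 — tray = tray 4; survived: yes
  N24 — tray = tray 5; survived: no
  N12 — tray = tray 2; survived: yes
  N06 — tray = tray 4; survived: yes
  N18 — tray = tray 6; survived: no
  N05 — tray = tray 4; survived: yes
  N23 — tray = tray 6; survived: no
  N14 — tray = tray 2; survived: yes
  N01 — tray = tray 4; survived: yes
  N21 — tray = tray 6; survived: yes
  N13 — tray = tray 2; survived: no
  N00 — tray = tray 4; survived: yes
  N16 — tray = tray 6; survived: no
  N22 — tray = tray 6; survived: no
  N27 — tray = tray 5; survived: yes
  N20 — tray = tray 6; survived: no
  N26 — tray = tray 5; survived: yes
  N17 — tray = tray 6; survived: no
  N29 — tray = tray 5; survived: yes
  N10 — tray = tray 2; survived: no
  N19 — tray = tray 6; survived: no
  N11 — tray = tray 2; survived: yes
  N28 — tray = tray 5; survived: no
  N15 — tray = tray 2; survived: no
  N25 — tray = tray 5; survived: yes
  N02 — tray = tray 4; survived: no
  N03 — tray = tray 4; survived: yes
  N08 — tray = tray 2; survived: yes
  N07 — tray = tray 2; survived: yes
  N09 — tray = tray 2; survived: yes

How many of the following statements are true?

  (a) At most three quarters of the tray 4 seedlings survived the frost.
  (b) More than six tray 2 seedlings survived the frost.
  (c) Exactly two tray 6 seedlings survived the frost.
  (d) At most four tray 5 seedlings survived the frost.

(a) tray 4: |A| = 7, |A ∩ B| = 6; needs |A ∩ B| / |A| ≤ 3/4 — false.
(b) tray 2: |A| = 9, |A ∩ B| = 6; needs |A ∩ B| > 6 — false.
(c) tray 6: |A| = 8, |A ∩ B| = 1; needs |A ∩ B| = 2 — false.
(d) tray 5: |A| = 6, |A ∩ B| = 4; needs |A ∩ B| ≤ 4 — true.

1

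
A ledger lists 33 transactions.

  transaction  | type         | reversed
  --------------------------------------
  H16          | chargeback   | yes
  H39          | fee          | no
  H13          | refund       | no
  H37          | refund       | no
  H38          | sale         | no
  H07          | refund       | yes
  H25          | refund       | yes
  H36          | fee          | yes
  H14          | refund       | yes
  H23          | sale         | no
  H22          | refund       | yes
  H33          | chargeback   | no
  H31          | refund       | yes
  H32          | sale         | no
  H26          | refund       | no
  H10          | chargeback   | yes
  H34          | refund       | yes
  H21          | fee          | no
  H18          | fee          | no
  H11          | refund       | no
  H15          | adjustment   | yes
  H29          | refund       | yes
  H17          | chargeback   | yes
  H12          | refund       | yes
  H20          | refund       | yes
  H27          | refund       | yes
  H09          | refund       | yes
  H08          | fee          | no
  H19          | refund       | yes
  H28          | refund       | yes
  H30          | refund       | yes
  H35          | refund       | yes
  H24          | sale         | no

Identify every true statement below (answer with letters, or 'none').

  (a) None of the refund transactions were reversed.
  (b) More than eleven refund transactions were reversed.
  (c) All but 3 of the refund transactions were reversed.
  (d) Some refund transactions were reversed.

(b), (d)

|A| = 19, |A ∩ B| = 15, |A ∖ B| = 4.
(a) A ∩ B = ∅ (|A ∩ B| = 0): fails.
(b) |A ∩ B| > 11: holds.
(c) |A ∖ B| = 3: fails.
(d) A ∩ B ≠ ∅ (|A ∩ B| ≥ 1): holds.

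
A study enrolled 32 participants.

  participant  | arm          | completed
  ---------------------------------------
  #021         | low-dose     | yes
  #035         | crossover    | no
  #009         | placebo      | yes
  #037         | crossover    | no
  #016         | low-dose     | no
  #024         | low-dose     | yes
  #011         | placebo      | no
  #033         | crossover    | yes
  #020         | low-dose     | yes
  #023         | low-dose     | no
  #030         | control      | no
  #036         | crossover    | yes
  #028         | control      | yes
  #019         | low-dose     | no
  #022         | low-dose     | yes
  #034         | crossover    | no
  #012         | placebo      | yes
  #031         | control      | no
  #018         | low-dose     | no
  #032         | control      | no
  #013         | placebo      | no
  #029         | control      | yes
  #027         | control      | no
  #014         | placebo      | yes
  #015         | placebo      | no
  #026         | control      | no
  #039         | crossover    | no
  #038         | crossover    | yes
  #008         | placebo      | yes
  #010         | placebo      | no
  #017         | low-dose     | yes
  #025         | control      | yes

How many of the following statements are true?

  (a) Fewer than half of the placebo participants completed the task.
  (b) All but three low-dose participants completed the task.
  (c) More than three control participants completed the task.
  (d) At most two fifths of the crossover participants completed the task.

(a) placebo: |A| = 8, |A ∩ B| = 4; needs |A ∩ B| < |A ∖ B| — false.
(b) low-dose: |A| = 9, |A ∩ B| = 5; needs |A ∖ B| = 3 — false.
(c) control: |A| = 8, |A ∩ B| = 3; needs |A ∩ B| > 3 — false.
(d) crossover: |A| = 7, |A ∩ B| = 3; needs |A ∩ B| / |A| ≤ 2/5 — false.

0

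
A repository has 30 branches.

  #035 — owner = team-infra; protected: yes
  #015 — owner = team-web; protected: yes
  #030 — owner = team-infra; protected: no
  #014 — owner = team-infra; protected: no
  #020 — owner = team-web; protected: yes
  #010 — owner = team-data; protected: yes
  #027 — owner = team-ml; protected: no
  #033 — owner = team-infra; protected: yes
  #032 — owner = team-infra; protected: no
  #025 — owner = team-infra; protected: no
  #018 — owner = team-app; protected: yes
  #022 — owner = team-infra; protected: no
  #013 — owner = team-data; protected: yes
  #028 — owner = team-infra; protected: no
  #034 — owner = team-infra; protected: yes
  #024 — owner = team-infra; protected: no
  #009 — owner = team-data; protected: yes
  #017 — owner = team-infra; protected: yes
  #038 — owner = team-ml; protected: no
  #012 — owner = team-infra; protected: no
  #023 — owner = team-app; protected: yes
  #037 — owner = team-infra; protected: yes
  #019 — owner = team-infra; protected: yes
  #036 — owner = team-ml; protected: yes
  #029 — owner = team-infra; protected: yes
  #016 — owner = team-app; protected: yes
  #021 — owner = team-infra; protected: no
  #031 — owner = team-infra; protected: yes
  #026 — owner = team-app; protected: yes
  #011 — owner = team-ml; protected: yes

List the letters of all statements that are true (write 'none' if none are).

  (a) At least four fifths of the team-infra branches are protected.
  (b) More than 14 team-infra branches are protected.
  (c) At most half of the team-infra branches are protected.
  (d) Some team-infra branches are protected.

(c), (d)

|A| = 17, |A ∩ B| = 8, |A ∖ B| = 9.
(a) |A ∩ B| / |A| ≥ 4/5: fails.
(b) |A ∩ B| > 14: fails.
(c) |A ∩ B| ≤ |A ∖ B|: holds.
(d) A ∩ B ≠ ∅ (|A ∩ B| ≥ 1): holds.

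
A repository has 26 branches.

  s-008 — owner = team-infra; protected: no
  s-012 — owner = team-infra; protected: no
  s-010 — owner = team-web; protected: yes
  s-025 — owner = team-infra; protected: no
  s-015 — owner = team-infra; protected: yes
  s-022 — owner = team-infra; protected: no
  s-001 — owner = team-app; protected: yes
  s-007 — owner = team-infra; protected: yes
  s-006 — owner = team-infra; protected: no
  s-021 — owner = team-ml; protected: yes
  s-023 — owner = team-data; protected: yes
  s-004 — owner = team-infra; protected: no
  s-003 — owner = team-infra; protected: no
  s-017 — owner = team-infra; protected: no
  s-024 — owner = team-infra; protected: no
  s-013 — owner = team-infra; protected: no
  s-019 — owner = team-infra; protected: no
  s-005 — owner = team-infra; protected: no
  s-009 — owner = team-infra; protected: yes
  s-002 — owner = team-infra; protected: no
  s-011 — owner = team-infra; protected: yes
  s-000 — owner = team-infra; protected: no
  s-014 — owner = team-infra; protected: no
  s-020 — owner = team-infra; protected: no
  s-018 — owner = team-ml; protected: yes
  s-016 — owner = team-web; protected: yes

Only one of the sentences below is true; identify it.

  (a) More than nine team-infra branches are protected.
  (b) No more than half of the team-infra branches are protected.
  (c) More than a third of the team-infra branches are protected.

(b)

|A| = 20, |A ∩ B| = 4, |A ∖ B| = 16.
(a) requires |A ∩ B| > 9: false.
(b) requires |A ∩ B| ≤ |A ∖ B|: true.
(c) requires |A ∩ B| / |A| > 1/3: false.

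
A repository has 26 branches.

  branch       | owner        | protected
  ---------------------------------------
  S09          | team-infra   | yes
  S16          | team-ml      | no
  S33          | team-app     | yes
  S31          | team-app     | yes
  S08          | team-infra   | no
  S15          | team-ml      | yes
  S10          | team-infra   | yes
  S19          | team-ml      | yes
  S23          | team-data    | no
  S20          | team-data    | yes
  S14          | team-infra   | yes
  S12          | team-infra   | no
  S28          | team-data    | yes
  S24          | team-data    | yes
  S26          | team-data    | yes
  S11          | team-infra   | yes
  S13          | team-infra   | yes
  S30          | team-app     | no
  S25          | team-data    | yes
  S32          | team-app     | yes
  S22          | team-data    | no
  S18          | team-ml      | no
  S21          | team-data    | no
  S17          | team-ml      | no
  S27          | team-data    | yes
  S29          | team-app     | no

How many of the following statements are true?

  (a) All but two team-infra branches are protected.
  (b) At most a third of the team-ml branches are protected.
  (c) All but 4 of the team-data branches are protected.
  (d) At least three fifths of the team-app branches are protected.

2

(a) team-infra: |A| = 7, |A ∩ B| = 5; needs |A ∖ B| = 2 — true.
(b) team-ml: |A| = 5, |A ∩ B| = 2; needs |A ∩ B| / |A| ≤ 1/3 — false.
(c) team-data: |A| = 9, |A ∩ B| = 6; needs |A ∖ B| = 4 — false.
(d) team-app: |A| = 5, |A ∩ B| = 3; needs |A ∩ B| / |A| ≥ 3/5 — true.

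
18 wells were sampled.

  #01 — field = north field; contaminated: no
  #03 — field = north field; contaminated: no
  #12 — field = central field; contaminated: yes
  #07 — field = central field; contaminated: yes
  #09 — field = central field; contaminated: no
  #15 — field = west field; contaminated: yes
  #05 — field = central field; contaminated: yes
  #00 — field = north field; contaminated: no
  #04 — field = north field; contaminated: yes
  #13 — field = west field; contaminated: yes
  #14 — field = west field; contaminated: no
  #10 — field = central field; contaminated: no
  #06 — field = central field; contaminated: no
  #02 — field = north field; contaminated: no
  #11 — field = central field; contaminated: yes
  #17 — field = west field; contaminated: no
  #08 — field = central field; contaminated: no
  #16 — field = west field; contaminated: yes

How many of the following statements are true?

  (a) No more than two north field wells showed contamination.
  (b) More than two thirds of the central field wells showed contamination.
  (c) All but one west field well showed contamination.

(a) north field: |A| = 5, |A ∩ B| = 1; needs |A ∩ B| ≤ 2 — true.
(b) central field: |A| = 8, |A ∩ B| = 4; needs |A ∩ B| / |A| > 2/3 — false.
(c) west field: |A| = 5, |A ∩ B| = 3; needs |A ∖ B| = 1 — false.

1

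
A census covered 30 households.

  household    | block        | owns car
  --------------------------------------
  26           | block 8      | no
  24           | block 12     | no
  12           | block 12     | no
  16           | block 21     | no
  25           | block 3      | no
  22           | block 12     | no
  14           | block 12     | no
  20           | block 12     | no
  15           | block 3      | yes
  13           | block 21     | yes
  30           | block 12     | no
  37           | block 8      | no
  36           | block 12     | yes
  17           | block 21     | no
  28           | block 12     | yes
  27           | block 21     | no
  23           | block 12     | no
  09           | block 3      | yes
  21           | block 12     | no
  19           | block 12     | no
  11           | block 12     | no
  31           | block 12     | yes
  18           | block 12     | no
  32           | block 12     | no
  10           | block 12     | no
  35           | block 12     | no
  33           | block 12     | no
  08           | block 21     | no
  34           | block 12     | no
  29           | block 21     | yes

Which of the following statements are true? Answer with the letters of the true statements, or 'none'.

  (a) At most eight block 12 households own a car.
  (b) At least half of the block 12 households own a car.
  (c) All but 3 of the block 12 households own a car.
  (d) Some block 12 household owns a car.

(a), (d)

|A| = 19, |A ∩ B| = 3, |A ∖ B| = 16.
(a) |A ∩ B| ≤ 8: holds.
(b) |A ∩ B| ≥ |A ∖ B|: fails.
(c) |A ∖ B| = 3: fails.
(d) A ∩ B ≠ ∅ (|A ∩ B| ≥ 1): holds.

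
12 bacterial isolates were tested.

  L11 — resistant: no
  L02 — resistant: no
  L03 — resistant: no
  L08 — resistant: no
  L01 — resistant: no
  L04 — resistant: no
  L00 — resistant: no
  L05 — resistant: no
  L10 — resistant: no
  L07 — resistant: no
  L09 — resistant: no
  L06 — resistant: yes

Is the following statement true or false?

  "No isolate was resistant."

False

The determiner here denotes the relation: A ∩ B = ∅ (|A ∩ B| = 0).
A (the restrictor) = {L11, L02, L03, L08, L01, L04, L00, L05, L10, L07, L09, L06}, |A| = 12.
A ∩ B = {L06}, so |A ∩ B| = 1.
So the statement is false.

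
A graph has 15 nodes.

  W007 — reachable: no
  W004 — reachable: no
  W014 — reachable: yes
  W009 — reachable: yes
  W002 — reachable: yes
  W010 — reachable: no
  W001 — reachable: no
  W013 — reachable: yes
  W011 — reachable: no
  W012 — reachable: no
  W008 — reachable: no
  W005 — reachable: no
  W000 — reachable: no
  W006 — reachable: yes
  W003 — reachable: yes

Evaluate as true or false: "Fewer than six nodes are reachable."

Truth condition: |A ∩ B| < 6.
|A| = 15, |A ∩ B| = 6, |A ∖ B| = 9.
|A ∩ B| = 6, so the statement is false.

False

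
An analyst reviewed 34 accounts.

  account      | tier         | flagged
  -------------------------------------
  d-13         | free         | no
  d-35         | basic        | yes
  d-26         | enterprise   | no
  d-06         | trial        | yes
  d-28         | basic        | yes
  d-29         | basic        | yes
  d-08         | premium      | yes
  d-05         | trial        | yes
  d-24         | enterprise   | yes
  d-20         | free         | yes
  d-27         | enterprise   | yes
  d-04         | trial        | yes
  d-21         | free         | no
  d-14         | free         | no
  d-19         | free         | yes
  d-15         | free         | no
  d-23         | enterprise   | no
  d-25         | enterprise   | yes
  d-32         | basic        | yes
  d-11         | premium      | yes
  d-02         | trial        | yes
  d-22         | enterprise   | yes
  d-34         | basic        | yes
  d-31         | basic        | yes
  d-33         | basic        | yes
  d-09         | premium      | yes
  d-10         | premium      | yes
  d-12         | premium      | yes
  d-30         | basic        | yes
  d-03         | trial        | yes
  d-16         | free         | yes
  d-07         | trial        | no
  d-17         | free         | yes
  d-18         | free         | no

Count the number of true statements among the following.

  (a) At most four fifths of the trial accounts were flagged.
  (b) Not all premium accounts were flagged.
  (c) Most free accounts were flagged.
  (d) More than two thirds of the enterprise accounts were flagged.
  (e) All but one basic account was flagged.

0

(a) trial: |A| = 6, |A ∩ B| = 5; needs |A ∩ B| / |A| ≤ 4/5 — false.
(b) premium: |A| = 5, |A ∩ B| = 5; needs A ⊄ B (|A ∖ B| ≥ 1) — false.
(c) free: |A| = 9, |A ∩ B| = 4; needs |A ∩ B| > |A ∖ B| — false.
(d) enterprise: |A| = 6, |A ∩ B| = 4; needs |A ∩ B| / |A| > 2/3 — false.
(e) basic: |A| = 8, |A ∩ B| = 8; needs |A ∖ B| = 1 — false.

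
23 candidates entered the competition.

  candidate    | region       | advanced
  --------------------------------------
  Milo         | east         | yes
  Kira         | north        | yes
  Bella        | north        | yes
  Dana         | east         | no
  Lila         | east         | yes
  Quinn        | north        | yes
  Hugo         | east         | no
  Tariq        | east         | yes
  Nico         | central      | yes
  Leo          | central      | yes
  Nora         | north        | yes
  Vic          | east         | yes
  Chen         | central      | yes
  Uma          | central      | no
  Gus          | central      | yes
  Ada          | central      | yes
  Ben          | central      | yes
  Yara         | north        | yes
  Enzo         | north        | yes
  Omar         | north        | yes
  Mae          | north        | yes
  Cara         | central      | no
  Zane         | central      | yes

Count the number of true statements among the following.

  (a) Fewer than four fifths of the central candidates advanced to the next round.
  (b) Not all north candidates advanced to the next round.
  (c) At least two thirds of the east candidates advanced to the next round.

(a) central: |A| = 9, |A ∩ B| = 7; needs |A ∩ B| / |A| < 4/5 — true.
(b) north: |A| = 8, |A ∩ B| = 8; needs A ⊄ B (|A ∖ B| ≥ 1) — false.
(c) east: |A| = 6, |A ∩ B| = 4; needs |A ∩ B| / |A| ≥ 2/3 — true.

2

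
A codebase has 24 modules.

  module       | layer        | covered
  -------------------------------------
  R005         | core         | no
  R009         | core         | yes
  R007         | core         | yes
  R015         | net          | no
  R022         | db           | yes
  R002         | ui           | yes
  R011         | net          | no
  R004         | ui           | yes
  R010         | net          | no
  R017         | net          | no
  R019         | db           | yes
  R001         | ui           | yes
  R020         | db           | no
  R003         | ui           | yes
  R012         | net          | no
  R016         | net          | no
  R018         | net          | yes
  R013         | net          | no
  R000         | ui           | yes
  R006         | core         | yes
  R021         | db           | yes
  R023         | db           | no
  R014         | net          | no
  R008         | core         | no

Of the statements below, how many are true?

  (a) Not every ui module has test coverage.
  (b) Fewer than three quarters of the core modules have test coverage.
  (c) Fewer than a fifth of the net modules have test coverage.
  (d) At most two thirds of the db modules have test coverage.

(a) ui: |A| = 5, |A ∩ B| = 5; needs A ⊄ B (|A ∖ B| ≥ 1) — false.
(b) core: |A| = 5, |A ∩ B| = 3; needs |A ∩ B| / |A| < 3/4 — true.
(c) net: |A| = 9, |A ∩ B| = 1; needs |A ∩ B| / |A| < 1/5 — true.
(d) db: |A| = 5, |A ∩ B| = 3; needs |A ∩ B| / |A| ≤ 2/3 — true.

3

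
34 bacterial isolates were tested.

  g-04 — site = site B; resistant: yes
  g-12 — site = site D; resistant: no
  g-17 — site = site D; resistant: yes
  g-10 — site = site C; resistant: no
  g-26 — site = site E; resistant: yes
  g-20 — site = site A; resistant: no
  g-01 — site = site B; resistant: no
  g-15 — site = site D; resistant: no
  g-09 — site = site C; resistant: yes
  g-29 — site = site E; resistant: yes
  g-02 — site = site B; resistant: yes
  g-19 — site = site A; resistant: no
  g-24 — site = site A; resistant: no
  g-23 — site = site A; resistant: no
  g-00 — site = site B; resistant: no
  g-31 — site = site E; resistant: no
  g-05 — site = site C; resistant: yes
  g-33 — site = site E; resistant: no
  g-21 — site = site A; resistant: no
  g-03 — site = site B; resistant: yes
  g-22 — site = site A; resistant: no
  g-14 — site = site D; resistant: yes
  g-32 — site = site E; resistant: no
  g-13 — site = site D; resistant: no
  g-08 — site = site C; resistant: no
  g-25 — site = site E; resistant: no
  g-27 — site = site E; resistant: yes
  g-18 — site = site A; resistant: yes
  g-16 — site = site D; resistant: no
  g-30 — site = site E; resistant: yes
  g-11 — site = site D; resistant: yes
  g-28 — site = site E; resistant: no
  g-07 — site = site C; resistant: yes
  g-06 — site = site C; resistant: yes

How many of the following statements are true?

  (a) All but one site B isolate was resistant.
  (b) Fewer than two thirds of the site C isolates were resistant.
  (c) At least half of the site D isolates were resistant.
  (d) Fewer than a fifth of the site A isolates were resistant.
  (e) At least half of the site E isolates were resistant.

(a) site B: |A| = 5, |A ∩ B| = 3; needs |A ∖ B| = 1 — false.
(b) site C: |A| = 6, |A ∩ B| = 4; needs |A ∩ B| / |A| < 2/3 — false.
(c) site D: |A| = 7, |A ∩ B| = 3; needs |A ∩ B| ≥ |A ∖ B| — false.
(d) site A: |A| = 7, |A ∩ B| = 1; needs |A ∩ B| / |A| < 1/5 — true.
(e) site E: |A| = 9, |A ∩ B| = 4; needs |A ∩ B| ≥ |A ∖ B| — false.

1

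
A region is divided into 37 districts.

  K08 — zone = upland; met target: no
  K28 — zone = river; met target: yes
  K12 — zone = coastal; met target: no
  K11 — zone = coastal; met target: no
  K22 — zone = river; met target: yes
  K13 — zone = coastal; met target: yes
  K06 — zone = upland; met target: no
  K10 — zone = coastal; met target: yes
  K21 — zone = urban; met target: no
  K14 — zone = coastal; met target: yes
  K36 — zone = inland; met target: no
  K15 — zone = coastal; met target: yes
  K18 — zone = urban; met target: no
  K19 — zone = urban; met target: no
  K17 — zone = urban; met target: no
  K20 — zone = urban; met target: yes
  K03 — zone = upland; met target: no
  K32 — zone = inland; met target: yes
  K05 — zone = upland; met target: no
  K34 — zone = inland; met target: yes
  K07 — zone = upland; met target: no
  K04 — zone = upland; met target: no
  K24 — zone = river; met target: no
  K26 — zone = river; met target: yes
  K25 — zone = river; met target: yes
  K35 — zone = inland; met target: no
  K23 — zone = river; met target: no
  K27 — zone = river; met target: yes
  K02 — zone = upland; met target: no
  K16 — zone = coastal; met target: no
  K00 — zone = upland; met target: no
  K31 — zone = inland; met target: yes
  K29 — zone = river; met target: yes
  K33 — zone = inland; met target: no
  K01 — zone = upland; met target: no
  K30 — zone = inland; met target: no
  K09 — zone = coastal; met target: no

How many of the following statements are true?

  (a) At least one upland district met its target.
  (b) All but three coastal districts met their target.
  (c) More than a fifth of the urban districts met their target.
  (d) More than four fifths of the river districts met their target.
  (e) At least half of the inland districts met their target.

(a) upland: |A| = 9, |A ∩ B| = 0; needs A ∩ B ≠ ∅ (|A ∩ B| ≥ 1) — false.
(b) coastal: |A| = 8, |A ∩ B| = 4; needs |A ∖ B| = 3 — false.
(c) urban: |A| = 5, |A ∩ B| = 1; needs |A ∩ B| / |A| > 1/5 — false.
(d) river: |A| = 8, |A ∩ B| = 6; needs |A ∩ B| / |A| > 4/5 — false.
(e) inland: |A| = 7, |A ∩ B| = 3; needs |A ∩ B| ≥ |A ∖ B| — false.

0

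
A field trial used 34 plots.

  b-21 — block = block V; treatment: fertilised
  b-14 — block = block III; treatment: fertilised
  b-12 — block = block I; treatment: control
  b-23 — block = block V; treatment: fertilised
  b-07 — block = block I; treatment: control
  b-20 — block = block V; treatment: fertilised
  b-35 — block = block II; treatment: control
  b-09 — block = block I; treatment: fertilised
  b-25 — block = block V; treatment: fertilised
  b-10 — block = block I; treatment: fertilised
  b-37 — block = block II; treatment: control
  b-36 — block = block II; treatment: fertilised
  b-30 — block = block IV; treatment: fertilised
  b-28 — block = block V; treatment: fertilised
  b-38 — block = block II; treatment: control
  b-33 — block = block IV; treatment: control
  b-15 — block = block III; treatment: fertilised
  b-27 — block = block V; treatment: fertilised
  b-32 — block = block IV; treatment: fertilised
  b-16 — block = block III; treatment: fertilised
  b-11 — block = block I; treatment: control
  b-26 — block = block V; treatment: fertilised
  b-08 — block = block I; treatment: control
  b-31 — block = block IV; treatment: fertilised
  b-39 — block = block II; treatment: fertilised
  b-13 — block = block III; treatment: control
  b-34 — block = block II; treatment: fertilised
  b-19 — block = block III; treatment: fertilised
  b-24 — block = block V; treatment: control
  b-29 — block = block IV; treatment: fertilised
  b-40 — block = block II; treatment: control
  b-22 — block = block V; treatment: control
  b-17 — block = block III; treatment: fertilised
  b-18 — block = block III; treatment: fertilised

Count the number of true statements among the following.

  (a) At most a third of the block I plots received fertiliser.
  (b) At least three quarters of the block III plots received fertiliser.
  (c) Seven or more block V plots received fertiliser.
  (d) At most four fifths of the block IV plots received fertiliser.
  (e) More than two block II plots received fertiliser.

(a) block I: |A| = 6, |A ∩ B| = 2; needs |A ∩ B| / |A| ≤ 1/3 — true.
(b) block III: |A| = 7, |A ∩ B| = 6; needs |A ∩ B| / |A| ≥ 3/4 — true.
(c) block V: |A| = 9, |A ∩ B| = 7; needs |A ∩ B| ≥ 7 — true.
(d) block IV: |A| = 5, |A ∩ B| = 4; needs |A ∩ B| / |A| ≤ 4/5 — true.
(e) block II: |A| = 7, |A ∩ B| = 3; needs |A ∩ B| > 2 — true.

5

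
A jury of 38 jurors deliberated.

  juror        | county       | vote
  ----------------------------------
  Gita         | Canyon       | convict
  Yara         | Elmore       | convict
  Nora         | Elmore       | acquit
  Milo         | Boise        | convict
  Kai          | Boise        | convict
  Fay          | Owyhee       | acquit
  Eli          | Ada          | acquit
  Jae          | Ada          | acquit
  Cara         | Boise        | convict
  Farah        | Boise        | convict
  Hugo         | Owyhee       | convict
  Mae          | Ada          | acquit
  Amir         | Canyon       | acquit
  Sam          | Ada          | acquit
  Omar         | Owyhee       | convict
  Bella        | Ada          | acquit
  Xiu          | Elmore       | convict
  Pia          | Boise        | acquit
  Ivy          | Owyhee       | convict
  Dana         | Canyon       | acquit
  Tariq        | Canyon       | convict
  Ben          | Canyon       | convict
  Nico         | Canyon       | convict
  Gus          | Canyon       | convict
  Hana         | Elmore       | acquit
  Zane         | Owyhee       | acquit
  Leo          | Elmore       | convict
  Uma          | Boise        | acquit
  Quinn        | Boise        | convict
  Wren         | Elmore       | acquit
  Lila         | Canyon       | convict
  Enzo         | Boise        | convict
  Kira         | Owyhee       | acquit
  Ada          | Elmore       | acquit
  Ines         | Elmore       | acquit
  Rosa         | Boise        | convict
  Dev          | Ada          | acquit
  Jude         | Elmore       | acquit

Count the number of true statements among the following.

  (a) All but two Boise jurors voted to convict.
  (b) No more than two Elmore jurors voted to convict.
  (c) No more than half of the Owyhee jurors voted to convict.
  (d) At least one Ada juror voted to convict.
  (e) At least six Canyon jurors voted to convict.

3

(a) Boise: |A| = 9, |A ∩ B| = 7; needs |A ∖ B| = 2 — true.
(b) Elmore: |A| = 9, |A ∩ B| = 3; needs |A ∩ B| ≤ 2 — false.
(c) Owyhee: |A| = 6, |A ∩ B| = 3; needs |A ∩ B| ≤ |A ∖ B| — true.
(d) Ada: |A| = 6, |A ∩ B| = 0; needs A ∩ B ≠ ∅ (|A ∩ B| ≥ 1) — false.
(e) Canyon: |A| = 8, |A ∩ B| = 6; needs |A ∩ B| ≥ 6 — true.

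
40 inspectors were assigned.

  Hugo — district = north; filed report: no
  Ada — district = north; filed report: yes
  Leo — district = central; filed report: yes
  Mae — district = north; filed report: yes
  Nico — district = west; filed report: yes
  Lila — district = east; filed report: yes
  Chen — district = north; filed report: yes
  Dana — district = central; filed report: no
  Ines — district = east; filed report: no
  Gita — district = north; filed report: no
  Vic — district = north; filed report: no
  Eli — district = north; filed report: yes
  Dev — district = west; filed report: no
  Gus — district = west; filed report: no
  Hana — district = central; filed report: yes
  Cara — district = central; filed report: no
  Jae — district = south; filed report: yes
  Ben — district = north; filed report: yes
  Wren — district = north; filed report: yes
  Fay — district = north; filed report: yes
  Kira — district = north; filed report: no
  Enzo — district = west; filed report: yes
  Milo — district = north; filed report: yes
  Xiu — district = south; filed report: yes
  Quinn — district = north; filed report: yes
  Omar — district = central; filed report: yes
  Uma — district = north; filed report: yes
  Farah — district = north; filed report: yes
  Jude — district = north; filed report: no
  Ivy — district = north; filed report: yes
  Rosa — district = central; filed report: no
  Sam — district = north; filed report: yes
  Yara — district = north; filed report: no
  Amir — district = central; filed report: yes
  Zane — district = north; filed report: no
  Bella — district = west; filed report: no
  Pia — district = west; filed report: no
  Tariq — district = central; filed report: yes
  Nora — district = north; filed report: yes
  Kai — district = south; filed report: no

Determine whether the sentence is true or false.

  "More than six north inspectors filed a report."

The determiner here denotes the relation: |A ∩ B| > 6.
|A| = 21, |A ∩ B| = 14, |A ∖ B| = 7.
|A ∩ B| = 14, so the statement is true.

True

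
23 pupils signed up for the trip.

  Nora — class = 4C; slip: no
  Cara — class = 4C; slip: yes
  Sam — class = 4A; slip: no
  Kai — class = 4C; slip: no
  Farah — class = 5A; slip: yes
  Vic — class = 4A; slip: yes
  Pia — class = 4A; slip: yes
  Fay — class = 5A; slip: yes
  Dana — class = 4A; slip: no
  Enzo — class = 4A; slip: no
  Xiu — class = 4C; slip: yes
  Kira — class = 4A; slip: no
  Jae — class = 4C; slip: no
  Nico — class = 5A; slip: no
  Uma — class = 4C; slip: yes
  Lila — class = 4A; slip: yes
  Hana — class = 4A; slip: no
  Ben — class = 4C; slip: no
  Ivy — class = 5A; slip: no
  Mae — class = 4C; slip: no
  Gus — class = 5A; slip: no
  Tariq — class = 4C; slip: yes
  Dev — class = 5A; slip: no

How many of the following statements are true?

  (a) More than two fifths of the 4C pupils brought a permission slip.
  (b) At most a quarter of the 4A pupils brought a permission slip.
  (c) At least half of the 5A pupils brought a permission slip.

1

(a) 4C: |A| = 9, |A ∩ B| = 4; needs |A ∩ B| / |A| > 2/5 — true.
(b) 4A: |A| = 8, |A ∩ B| = 3; needs |A ∩ B| / |A| ≤ 1/4 — false.
(c) 5A: |A| = 6, |A ∩ B| = 2; needs |A ∩ B| ≥ |A ∖ B| — false.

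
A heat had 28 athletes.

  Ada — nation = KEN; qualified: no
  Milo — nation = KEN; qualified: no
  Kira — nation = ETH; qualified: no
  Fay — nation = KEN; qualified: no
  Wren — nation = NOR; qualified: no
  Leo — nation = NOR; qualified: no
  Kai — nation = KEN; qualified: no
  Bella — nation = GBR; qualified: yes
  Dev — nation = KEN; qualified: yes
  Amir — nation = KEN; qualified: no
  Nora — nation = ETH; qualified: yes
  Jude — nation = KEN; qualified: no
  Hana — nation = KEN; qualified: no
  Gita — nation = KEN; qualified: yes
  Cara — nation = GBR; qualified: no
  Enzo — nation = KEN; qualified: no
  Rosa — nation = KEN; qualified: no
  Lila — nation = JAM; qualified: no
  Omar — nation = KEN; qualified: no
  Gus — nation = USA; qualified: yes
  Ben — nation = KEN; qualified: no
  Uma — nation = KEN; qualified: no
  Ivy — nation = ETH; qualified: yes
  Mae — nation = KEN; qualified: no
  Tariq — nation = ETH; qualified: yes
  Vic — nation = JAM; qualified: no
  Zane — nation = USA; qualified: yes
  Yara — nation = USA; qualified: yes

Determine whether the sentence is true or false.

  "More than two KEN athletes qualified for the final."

Truth condition: |A ∩ B| > 2.
|A| = 15, |A ∩ B| = 2, |A ∖ B| = 13.
|A ∩ B| = 2, so the statement is false.

False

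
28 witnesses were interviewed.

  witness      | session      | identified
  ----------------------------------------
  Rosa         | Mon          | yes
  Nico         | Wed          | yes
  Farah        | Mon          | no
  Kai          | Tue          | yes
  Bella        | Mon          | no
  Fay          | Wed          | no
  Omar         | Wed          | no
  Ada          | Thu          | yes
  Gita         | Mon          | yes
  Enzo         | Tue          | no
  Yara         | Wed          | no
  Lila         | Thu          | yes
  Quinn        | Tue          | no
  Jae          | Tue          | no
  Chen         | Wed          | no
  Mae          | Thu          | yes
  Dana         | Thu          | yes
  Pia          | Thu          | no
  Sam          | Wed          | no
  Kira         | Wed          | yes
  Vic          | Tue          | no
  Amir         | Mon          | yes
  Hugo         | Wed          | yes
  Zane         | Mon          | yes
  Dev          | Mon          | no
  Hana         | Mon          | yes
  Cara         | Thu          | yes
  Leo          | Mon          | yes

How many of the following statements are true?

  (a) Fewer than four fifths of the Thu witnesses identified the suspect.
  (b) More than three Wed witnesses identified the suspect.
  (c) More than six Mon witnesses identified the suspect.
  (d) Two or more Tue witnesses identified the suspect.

0

(a) Thu: |A| = 6, |A ∩ B| = 5; needs |A ∩ B| / |A| < 4/5 — false.
(b) Wed: |A| = 8, |A ∩ B| = 3; needs |A ∩ B| > 3 — false.
(c) Mon: |A| = 9, |A ∩ B| = 6; needs |A ∩ B| > 6 — false.
(d) Tue: |A| = 5, |A ∩ B| = 1; needs |A ∩ B| ≥ 2 — false.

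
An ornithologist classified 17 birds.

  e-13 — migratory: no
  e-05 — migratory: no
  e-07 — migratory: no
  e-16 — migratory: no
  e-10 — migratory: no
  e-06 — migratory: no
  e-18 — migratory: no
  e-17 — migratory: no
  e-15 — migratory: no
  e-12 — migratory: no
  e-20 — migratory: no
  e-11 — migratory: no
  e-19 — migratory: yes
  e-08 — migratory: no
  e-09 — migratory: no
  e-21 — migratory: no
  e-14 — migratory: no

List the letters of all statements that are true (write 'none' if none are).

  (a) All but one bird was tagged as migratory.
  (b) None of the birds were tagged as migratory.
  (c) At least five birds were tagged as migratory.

none

|A| = 17, |A ∩ B| = 1, |A ∖ B| = 16.
(a) |A ∖ B| = 1: fails.
(b) A ∩ B = ∅ (|A ∩ B| = 0): fails.
(c) |A ∩ B| ≥ 5: fails.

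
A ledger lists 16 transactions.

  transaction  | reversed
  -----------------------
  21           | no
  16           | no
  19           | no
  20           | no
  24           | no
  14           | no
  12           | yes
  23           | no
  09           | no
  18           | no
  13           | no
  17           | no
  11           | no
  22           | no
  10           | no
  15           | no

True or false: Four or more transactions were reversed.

False

Truth condition: |A ∩ B| ≥ 4.
|A| = 16, |A ∩ B| = 1, |A ∖ B| = 15.
|A ∩ B| = 1, so the statement is false.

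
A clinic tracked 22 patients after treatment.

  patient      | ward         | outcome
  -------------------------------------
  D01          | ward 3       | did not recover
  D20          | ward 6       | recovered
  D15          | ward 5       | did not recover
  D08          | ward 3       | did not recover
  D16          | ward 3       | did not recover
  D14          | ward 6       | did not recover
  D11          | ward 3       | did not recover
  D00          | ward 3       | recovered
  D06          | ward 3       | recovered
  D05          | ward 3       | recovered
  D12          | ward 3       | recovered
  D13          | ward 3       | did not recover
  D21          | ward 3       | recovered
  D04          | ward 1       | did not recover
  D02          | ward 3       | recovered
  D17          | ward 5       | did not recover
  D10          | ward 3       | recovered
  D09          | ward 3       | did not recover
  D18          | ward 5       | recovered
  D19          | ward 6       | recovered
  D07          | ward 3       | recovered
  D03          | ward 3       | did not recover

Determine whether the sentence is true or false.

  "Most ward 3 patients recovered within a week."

The determiner here denotes the relation: |A ∩ B| > |A ∖ B|.
|A| = 15, |A ∩ B| = 8, |A ∖ B| = 7.
8 > 7, so the statement is true.

True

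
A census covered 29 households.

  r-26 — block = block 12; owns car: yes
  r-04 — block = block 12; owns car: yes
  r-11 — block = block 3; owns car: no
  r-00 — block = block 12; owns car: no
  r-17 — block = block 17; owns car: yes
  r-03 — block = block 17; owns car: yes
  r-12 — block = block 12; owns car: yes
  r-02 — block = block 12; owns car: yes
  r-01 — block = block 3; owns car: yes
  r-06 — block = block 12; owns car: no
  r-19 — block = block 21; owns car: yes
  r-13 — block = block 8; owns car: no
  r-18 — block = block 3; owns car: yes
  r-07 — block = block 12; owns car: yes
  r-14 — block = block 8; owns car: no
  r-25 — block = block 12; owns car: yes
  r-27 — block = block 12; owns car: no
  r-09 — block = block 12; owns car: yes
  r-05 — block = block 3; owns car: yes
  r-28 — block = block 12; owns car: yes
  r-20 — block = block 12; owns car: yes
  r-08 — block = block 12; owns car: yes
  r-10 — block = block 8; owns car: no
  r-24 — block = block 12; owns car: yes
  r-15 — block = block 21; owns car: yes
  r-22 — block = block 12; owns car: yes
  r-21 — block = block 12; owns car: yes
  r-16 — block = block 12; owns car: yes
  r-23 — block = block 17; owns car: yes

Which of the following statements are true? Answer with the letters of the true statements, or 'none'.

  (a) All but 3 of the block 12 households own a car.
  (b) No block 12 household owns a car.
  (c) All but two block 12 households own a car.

(a)

|A| = 17, |A ∩ B| = 14, |A ∖ B| = 3.
(a) |A ∖ B| = 3: holds.
(b) A ∩ B = ∅ (|A ∩ B| = 0): fails.
(c) |A ∖ B| = 2: fails.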